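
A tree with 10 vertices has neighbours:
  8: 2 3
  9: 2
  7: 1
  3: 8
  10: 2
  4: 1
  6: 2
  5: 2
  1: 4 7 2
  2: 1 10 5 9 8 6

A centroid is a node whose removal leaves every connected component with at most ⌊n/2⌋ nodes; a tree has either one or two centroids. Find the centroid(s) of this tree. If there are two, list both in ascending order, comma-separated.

2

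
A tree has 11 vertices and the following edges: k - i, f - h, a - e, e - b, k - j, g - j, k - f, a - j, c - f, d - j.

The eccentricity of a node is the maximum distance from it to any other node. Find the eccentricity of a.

4

Distances from a peak at 4, attained at c (h also at distance 4).
a–j–k–f–c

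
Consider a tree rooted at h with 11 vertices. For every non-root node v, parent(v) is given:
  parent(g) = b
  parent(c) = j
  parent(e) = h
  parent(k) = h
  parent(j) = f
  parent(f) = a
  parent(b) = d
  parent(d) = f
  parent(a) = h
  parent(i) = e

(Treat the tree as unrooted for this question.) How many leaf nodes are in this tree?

Exactly 4 nodes have a single neighbour: c, g, i, k.

4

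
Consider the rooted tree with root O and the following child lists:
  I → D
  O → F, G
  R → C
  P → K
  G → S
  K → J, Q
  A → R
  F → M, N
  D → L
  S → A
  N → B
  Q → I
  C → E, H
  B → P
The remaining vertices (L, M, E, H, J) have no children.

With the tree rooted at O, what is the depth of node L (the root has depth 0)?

9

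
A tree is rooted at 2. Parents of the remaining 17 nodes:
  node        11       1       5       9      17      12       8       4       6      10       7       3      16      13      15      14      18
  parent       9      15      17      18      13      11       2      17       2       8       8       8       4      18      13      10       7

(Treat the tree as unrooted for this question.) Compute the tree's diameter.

8

A longest path is 16 - 4 - 17 - 13 - 18 - 7 - 8 - 10 - 14, with 8 edges.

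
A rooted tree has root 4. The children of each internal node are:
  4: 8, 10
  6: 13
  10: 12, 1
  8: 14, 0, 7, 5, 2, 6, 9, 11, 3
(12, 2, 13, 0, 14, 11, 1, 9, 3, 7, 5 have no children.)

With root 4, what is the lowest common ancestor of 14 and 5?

8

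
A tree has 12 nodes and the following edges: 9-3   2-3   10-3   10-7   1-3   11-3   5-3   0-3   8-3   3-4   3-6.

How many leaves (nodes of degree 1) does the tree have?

10

Exactly 10 nodes have a single neighbour: 0, 1, 2, 4, 5, 6, 7, 8, 9, 11.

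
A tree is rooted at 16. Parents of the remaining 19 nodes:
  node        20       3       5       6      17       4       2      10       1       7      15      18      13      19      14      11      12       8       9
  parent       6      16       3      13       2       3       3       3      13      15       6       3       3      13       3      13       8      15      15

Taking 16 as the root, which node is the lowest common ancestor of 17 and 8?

3

17's ancestor chain is 17, 2, 3, 16 and 8's is 8, 15, 6, 13, 3, 16; they first meet at 3.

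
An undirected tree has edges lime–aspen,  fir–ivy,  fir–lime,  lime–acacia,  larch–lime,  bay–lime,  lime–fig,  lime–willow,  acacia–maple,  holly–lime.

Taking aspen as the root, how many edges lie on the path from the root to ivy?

3

aspen – lime – fir – ivy — 3 edges.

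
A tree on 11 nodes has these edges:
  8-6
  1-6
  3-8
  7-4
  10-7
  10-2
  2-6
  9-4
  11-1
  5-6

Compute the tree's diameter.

BFS from 9 reaches 3 last, at distance 7; BFS from 3 confirms no node is farther.
Path: 9 - 4 - 7 - 10 - 2 - 6 - 8 - 3.

7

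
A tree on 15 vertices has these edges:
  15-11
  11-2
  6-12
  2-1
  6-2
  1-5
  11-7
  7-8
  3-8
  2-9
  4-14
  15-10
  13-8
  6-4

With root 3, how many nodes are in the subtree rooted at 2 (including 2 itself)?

2's subtree: {2, 1, 6, 9, 5, 4, 12, 14}, size 8.

8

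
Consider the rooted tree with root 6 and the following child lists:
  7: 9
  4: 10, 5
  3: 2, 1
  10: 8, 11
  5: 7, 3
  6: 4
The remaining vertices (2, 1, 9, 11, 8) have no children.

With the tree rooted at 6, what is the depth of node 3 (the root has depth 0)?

6–4–5–3 — 3 edges.

3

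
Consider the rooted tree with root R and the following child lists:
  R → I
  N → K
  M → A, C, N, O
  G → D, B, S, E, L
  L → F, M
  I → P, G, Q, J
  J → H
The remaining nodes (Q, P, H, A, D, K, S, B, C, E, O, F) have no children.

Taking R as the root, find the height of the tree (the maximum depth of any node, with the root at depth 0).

6

A deepest node is K, reached by R → I → G → L → M → N → K.
That path has 6 edges, so the height is 6.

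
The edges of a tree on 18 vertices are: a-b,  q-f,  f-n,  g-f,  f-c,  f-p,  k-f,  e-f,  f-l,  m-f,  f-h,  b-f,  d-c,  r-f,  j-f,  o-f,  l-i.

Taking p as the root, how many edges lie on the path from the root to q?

2

p → f → q — 2 edges.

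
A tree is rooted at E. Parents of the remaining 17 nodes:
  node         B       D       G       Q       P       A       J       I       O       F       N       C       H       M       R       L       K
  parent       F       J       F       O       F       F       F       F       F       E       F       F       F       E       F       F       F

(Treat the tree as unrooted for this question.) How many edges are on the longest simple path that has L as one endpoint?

3

A farthest node from L is Q (M, D also at distance 3).
The path L–F–O–Q has 3 edges.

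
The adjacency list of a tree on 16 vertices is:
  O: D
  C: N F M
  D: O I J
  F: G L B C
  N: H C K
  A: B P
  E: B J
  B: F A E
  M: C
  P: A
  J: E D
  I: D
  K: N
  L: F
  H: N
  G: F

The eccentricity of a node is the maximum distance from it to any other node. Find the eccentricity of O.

8

The node farthest from O is H (K also at distance 8), via O–D–J–E–B–F–C–N–H — 8 edges.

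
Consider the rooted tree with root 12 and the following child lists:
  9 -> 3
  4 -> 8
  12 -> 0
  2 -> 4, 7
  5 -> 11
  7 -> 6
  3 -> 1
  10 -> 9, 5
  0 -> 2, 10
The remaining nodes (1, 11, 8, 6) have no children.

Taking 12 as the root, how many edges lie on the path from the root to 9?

12 – 0 – 10 – 9 — 3 edges.

3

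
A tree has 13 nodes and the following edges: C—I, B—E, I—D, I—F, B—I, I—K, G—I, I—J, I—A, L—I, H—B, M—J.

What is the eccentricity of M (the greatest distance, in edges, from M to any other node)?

A farthest node from M is H (E also at distance 4).
The path M–J–I–B–H has 4 edges.

4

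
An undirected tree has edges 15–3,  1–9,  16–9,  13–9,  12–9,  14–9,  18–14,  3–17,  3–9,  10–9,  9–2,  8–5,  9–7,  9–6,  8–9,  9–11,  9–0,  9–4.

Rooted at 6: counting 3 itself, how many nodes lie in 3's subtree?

3

The subtree rooted at 3 contains: 3, 17, 15 — 3 nodes.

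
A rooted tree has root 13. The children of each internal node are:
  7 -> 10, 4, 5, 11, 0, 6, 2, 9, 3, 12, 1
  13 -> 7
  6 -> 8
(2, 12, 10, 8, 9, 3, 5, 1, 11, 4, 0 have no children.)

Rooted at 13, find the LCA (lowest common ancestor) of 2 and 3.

Path 2→root: 2 7 13; path 3→root: 3 7 13.
First common node: 7.

7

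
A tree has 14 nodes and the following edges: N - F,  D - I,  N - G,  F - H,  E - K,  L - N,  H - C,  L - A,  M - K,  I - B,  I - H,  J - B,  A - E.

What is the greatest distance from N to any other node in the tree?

The node farthest from N is J (M also at distance 5), via N-F-H-I-B-J — 5 edges.

5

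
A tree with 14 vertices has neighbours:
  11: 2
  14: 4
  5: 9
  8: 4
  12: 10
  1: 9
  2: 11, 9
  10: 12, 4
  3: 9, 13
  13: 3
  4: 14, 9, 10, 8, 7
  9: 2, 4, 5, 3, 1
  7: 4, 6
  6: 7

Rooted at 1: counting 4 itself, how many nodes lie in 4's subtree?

The subtree rooted at 4 contains: 4, 10, 8, 14, 7, 12, 6 — 7 nodes.

7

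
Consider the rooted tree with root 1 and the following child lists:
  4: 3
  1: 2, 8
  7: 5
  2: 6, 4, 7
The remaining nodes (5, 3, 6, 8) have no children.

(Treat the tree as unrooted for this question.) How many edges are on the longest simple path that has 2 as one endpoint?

The node farthest from 2 is 8 (3, 5 also at distance 2), via 2–1–8 — 2 edges.

2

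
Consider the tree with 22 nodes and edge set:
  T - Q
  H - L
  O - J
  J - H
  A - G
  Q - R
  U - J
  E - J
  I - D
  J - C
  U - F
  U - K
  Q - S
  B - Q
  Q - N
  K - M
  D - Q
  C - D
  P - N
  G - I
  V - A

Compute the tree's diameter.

9

A longest path is M - K - U - J - C - D - I - G - A - V, with 9 edges.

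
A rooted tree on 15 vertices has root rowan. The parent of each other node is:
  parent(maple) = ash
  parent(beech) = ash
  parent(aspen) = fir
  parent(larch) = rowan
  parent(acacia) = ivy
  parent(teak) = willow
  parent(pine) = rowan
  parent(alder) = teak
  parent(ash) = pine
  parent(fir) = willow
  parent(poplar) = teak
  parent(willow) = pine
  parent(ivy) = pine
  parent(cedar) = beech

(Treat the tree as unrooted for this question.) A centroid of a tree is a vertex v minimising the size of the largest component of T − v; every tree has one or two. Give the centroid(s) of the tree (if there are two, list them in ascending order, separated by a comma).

Removing pine splits the tree into components of sizes 6, 4, 2, 2; the largest is 6 ≤ ⌊15/2⌋ = 7.
No neighbour of pine does as well, so pine is the unique centroid.

pine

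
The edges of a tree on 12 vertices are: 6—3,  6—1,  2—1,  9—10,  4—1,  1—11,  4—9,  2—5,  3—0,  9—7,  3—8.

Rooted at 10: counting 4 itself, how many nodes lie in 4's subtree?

Descendants of 4 (including itself): 4, 1, 6, 11, 2, 3, 5, 0, 8. That's 9.

9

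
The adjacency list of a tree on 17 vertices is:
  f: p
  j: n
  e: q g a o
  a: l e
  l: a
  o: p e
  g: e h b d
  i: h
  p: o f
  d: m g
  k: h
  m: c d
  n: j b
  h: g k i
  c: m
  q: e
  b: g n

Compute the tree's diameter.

7

A longest path is f - p - o - e - g - d - m - c, with 7 edges.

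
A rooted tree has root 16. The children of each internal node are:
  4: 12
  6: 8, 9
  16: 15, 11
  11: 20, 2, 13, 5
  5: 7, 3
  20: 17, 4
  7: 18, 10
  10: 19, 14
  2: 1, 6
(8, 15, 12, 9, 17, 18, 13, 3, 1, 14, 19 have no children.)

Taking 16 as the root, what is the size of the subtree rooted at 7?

5

The subtree rooted at 7 contains: 7, 10, 18, 19, 14 — 5 nodes.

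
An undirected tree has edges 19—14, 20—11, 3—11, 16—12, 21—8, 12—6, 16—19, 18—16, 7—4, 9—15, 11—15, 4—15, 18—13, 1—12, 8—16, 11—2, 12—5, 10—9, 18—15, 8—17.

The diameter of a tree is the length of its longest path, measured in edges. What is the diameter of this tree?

BFS from 3 reaches 5 last, at distance 6; BFS from 5 confirms no node is farther.
Path: 3-11-15-18-16-12-5.

6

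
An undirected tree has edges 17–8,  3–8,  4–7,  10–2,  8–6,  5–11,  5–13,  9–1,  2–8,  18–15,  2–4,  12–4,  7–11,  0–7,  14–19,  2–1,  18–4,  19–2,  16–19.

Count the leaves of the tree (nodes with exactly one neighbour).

Exactly 11 nodes have a single neighbour: 0, 3, 6, 9, 10, 12, 13, 14, 15, 16, 17.

11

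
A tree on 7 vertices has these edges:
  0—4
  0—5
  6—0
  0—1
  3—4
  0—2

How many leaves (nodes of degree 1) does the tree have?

Degree-1 nodes: 1, 2, 3, 5, 6 — 5 of them.

5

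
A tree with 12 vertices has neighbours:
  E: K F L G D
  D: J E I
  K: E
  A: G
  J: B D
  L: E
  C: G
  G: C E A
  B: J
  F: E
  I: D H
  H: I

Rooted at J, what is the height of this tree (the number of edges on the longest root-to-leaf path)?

A deepest node is A, reached by J – D – E – G – A.
That path has 4 edges, so the height is 4.

4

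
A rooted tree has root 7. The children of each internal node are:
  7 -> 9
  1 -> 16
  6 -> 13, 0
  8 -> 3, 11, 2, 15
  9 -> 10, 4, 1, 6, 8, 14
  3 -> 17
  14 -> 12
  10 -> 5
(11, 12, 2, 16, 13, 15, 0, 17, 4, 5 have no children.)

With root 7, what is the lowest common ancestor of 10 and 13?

9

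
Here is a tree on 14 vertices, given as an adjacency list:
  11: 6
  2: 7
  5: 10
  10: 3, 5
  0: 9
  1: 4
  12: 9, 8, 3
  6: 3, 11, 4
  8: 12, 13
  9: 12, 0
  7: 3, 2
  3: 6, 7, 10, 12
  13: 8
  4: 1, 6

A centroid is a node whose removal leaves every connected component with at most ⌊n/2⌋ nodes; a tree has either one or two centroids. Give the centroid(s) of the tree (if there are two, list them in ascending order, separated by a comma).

3

Delete 3: the remaining components have sizes 5, 4, 2, 2. Max 5 ≤ 7, so 3 is a centroid.
Every other node leaves some component of size > 7, so the centroid is unique.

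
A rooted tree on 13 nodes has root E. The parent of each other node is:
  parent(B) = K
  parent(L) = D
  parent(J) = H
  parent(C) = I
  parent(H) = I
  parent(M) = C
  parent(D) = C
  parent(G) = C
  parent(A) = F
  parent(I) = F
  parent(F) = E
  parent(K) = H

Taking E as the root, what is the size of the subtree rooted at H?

4

Descendants of H (including itself): H, K, J, B. That's 4.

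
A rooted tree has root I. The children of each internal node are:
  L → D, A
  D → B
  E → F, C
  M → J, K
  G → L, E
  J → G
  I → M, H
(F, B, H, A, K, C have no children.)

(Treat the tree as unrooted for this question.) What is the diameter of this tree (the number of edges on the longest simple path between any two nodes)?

BFS from H reaches B last, at distance 7; BFS from B confirms no node is farther.
Path: H – I – M – J – G – L – D – B.

7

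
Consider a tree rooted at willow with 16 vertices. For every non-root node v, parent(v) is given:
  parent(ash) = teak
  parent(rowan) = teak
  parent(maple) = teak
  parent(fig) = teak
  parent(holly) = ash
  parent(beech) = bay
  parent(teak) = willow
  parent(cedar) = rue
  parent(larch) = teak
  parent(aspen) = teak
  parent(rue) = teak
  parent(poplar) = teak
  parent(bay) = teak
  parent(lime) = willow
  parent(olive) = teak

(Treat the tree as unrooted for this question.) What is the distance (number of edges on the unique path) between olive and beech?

Walking from olive: olive–teak–bay–beech. Length 3.

3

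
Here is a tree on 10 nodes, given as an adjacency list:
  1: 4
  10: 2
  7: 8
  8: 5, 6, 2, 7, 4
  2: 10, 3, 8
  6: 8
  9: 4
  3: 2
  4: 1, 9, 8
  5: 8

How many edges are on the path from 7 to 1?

7 - 8 - 4 - 1: 3 edges.

3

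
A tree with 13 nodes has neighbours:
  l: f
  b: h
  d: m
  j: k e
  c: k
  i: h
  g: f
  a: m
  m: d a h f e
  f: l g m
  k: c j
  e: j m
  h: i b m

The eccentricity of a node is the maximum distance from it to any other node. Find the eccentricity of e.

3

The node farthest from e is i (b, g, l, c also at distance 3), via e–m–h–i — 3 edges.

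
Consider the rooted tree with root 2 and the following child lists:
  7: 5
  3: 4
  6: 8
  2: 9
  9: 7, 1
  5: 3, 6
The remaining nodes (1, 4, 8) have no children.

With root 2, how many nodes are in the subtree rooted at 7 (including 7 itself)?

7's subtree: {7, 5, 6, 3, 8, 4}, size 6.

6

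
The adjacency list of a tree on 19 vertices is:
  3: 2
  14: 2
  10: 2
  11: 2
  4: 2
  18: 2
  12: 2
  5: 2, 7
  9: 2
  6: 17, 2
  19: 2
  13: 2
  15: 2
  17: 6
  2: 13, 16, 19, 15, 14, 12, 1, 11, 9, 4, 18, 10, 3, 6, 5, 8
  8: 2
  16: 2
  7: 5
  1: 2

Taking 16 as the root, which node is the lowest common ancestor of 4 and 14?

2

4's ancestor chain is 4, 2, 16 and 14's is 14, 2, 16; they first meet at 2.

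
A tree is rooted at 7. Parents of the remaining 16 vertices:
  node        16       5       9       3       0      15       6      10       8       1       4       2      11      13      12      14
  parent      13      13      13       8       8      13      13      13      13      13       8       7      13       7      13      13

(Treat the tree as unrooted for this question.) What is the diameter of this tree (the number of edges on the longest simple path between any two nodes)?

4

A longest path is 4–8–13–7–2, with 4 edges.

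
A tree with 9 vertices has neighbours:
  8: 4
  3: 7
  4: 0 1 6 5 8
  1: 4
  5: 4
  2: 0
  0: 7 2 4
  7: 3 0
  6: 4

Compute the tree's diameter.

4

Starting from 8, a farthest node is 3 at distance 4.
One longest path: 8 – 4 – 0 – 7 – 3.
So the diameter is 4.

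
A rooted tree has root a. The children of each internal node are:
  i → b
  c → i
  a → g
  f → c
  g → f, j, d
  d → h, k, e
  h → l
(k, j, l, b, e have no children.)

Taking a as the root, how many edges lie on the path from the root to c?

Climbing from c to the root: c–f–g–a. That's 3 steps.

3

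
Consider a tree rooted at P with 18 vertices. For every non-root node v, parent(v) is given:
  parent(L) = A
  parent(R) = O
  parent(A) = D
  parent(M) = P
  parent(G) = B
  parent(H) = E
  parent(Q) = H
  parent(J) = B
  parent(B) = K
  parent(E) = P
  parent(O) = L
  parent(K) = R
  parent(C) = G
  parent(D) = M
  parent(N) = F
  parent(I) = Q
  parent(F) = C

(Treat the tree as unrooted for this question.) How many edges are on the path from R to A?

R–O–L–A: 3 edges.

3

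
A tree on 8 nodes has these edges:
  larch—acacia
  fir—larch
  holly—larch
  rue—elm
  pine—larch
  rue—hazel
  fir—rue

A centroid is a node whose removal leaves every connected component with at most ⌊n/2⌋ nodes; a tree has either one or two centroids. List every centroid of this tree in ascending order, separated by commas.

fir, larch

Delete larch: the remaining components have sizes 4, 1, 1, 1. Max 4 ≤ 4, so larch is a centroid.
Its neighbour fir also leaves a largest component of size 4, so both are centroids.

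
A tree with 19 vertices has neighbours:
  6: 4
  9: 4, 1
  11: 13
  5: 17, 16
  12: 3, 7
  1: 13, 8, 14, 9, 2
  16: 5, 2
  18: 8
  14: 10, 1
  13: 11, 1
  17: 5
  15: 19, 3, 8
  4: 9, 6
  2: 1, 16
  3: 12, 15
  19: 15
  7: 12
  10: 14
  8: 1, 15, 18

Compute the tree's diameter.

9

Starting from 17, a farthest node is 7 at distance 9.
One longest path: 17-5-16-2-1-8-15-3-12-7.
So the diameter is 9.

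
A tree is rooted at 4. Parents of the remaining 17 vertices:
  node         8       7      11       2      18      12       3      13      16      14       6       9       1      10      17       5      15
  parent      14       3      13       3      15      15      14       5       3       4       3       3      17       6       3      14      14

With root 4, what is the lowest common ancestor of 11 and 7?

14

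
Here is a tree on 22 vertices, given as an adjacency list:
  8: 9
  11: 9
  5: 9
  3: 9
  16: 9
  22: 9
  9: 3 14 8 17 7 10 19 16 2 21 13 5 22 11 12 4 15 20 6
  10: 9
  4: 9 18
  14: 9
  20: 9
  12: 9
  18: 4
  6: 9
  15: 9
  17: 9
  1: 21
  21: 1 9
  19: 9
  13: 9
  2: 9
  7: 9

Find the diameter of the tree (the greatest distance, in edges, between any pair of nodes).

BFS from 1 reaches 18 last, at distance 4; BFS from 18 confirms no node is farther.
Path: 1–21–9–4–18.

4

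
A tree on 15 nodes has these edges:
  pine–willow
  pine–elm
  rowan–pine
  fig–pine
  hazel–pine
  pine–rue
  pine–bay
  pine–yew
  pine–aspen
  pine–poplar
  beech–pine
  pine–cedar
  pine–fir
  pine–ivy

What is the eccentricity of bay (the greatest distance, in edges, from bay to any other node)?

2

Distances from bay peak at 2, attained at fig (elm, hazel, aspen, poplar, yew, rowan, cedar, rue, willow, beech, fir, ivy also at distance 2).
bay–pine–fig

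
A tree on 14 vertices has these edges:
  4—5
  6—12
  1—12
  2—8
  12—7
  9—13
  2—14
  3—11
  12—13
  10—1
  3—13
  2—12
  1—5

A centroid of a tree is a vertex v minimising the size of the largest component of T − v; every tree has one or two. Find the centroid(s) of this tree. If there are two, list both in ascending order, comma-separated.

12

If 12 is removed the pieces have sizes 4, 4, 3, 1, 1, all ≤ ⌊14/2⌋ = 7.
Every other node leaves some component of size > 7, so the centroid is unique.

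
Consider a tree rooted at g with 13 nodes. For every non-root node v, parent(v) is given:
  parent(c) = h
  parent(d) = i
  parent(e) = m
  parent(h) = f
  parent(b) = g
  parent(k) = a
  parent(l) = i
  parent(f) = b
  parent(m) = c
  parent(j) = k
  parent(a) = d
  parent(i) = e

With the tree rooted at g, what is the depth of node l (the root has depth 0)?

8

g – b – f – h – c – m – e – i – l — 8 edges.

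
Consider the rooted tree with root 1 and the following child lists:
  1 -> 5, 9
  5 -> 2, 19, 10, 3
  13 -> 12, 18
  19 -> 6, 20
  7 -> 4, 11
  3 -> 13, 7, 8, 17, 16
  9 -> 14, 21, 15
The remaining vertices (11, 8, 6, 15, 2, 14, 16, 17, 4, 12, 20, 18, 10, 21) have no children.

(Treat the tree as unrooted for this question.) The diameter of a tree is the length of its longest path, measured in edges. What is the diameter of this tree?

Starting from 15, a farthest node is 4 at distance 6.
One longest path: 15-9-1-5-3-7-4.
So the diameter is 6.

6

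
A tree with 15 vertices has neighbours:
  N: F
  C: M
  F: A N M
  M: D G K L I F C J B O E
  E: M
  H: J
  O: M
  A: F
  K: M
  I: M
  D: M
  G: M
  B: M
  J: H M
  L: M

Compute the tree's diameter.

4

BFS from A reaches H last, at distance 4; BFS from H confirms no node is farther.
Path: A - F - M - J - H.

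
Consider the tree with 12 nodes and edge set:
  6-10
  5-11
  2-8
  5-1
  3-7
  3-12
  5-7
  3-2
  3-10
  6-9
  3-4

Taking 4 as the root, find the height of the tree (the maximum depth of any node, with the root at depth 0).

The longest root-to-leaf path is 4 – 3 – 7 – 5 – 1 (4 edges).

4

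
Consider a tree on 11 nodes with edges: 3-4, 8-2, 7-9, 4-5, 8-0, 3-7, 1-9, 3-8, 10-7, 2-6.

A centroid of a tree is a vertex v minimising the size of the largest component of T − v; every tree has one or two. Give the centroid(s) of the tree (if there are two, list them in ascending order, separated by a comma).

Delete 3: the remaining components have sizes 4, 4, 2. Max 4 ≤ 5, so 3 is a centroid.
No neighbour of 3 does as well, so 3 is the unique centroid.

3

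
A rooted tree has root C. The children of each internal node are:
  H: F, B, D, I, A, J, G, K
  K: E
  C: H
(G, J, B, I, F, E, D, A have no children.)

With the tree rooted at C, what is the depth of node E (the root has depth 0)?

3

Path from C to E: C – H – K – E, which has 3 edges.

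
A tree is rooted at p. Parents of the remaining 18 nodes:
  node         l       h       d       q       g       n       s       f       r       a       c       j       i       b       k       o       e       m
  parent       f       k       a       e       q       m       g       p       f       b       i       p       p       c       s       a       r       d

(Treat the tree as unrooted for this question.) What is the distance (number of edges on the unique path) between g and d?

10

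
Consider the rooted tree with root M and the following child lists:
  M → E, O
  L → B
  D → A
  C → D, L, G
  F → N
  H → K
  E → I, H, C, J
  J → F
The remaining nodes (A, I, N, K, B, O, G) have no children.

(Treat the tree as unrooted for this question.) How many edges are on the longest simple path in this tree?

BFS from A reaches N last, at distance 6; BFS from N confirms no node is farther.
Path: A-D-C-E-J-F-N.

6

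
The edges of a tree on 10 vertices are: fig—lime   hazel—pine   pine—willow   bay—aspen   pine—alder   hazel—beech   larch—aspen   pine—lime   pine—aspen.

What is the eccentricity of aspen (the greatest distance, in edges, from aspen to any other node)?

3

Distances from aspen peak at 3, attained at beech (fig also at distance 3).
aspen – pine – hazel – beech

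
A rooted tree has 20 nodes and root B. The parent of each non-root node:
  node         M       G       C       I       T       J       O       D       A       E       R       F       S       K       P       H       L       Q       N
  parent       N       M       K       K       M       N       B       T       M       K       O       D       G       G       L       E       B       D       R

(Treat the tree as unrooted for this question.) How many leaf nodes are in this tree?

9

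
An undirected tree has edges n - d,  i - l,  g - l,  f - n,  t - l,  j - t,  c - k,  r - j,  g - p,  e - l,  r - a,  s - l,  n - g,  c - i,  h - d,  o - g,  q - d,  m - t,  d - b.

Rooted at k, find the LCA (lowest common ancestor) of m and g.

l

m's ancestor chain is m, t, l, i, c, k and g's is g, l, i, c, k; they first meet at l.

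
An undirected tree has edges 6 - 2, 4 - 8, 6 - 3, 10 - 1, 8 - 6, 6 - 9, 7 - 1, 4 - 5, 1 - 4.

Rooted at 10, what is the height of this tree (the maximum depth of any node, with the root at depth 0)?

The longest root-to-leaf path is 10 – 1 – 4 – 8 – 6 – 2 (5 edges).

5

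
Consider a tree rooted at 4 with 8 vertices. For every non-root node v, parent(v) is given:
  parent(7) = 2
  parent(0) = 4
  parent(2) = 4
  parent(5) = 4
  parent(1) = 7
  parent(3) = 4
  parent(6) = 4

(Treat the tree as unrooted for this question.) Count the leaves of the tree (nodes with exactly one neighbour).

Exactly 5 nodes have a single neighbour: 0, 1, 3, 5, 6.

5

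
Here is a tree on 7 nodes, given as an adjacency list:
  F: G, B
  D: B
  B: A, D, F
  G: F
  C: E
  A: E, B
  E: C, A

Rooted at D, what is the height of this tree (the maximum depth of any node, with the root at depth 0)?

4

C sits deepest: D – B – A – E – C — 4 edges from the root.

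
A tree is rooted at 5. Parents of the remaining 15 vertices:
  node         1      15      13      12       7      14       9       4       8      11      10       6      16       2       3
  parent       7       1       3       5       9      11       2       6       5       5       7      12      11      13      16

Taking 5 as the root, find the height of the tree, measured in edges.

The longest root-to-leaf path is 5-11-16-3-13-2-9-7-1-15 (9 edges).

9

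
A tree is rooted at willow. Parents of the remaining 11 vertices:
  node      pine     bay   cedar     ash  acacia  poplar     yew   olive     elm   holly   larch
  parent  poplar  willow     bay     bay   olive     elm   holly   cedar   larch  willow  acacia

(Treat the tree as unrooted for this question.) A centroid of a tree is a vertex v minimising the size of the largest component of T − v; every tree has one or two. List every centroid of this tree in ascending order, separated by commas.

cedar, olive

If cedar is removed the pieces have sizes 6, 5, all ≤ ⌊12/2⌋ = 6.
olive is adjacent to cedar and is also a centroid (the largest component after removing it is likewise 6).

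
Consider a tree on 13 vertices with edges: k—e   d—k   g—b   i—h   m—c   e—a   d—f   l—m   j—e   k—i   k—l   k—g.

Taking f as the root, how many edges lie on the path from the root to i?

f → d → k → i — 3 edges.

3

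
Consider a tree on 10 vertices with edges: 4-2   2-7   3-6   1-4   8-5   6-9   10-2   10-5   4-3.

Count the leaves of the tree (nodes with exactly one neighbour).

4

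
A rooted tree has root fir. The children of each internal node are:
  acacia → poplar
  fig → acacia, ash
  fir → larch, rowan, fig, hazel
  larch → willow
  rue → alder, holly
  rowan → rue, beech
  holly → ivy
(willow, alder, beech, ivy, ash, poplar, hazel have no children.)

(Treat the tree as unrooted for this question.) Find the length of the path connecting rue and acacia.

4

Walking from rue: rue - rowan - fir - fig - acacia. Length 4.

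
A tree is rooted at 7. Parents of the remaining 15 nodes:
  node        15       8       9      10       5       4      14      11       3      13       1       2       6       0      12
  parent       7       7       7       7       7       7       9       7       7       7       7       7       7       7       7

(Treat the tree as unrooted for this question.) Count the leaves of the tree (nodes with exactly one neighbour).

14

Degree-1 nodes: 0, 1, 2, 3, 4, 5, 6, 8, 10, 11, 12, 13, 14, 15 — 14 of them.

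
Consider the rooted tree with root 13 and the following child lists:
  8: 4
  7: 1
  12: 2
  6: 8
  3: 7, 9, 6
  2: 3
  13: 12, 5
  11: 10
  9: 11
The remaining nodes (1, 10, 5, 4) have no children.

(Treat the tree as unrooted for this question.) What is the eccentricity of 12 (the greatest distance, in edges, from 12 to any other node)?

5

Distances from 12 peak at 5, attained at 10 (4 also at distance 5).
12–2–3–9–11–10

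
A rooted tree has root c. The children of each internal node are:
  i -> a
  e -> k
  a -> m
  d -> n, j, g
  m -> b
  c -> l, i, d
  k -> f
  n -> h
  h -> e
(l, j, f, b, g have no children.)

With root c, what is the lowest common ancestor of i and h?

c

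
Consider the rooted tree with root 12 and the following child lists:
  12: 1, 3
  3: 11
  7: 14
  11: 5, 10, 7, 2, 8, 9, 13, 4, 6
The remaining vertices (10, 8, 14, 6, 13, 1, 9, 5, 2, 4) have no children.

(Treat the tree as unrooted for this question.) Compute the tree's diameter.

5

BFS from 1 reaches 14 last, at distance 5; BFS from 14 confirms no node is farther.
Path: 1-12-3-11-7-14.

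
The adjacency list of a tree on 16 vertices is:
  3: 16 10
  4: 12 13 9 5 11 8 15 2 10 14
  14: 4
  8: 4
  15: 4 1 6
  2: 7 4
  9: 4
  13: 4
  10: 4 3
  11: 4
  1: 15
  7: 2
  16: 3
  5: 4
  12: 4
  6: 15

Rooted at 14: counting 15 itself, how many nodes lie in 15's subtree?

Descendants of 15 (including itself): 15, 6, 1. That's 3.

3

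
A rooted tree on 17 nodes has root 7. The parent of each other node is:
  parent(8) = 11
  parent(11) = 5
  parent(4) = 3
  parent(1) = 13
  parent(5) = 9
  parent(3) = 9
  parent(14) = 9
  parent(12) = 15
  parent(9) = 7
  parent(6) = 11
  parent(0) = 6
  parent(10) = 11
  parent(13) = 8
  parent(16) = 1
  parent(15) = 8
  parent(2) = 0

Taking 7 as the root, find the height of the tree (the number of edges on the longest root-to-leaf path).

The longest root-to-leaf path is 7–9–5–11–8–13–1–16 (7 edges).

7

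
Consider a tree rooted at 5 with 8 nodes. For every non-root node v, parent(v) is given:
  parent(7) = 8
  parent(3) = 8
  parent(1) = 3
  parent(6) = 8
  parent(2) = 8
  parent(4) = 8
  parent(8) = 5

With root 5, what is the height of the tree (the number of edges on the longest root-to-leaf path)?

A deepest node is 1, reached by 5 – 8 – 3 – 1.
That path has 3 edges, so the height is 3.

3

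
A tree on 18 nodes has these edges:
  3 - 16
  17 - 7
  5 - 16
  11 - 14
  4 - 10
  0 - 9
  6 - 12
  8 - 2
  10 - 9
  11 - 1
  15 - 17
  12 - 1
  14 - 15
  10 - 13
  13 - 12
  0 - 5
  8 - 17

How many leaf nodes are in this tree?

5

The leaves are 2, 3, 4, 6, 7.
That is 5 leaves.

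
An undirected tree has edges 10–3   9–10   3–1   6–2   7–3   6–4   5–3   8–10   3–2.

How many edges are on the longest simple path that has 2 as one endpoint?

3

Distances from 2 peak at 3, attained at 8 (9 also at distance 3).
2–3–10–8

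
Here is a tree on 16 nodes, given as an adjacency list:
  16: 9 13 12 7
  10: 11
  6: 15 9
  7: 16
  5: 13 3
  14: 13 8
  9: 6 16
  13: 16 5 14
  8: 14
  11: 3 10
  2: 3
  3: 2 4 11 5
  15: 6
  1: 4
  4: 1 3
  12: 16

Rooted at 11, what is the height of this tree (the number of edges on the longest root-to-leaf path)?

15 sits deepest: 11–3–5–13–16–9–6–15 — 7 edges from the root.

7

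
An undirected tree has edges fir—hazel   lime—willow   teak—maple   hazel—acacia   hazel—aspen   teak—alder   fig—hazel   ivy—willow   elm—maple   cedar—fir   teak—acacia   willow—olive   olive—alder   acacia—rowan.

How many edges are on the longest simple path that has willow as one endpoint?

7

A farthest node from willow is cedar.
The path willow-olive-alder-teak-acacia-hazel-fir-cedar has 7 edges.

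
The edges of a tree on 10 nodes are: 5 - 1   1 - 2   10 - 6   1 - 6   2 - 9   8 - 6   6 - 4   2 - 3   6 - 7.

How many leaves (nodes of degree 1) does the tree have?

7

Degree-1 nodes: 3, 4, 5, 7, 8, 9, 10 — 7 of them.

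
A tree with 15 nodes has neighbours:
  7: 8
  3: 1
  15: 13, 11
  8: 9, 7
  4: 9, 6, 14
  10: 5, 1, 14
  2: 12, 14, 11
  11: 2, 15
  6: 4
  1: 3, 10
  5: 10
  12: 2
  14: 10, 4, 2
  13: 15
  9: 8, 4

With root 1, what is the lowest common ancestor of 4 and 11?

Ancestors of 4 (toward the root): 4, 14, 10, 1.
Ancestors of 11: 11, 2, 14, 10, 1.
The deepest node appearing in both lists is 14.

14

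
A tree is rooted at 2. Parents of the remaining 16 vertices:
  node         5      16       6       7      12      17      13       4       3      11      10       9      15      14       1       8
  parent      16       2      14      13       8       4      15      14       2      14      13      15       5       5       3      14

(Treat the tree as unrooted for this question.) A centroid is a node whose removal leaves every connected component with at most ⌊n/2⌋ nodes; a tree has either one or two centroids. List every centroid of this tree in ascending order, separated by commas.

Delete 5: the remaining components have sizes 7, 5, 4. Max 7 ≤ 8, so 5 is a centroid.
Every other node leaves some component of size > 8, so the centroid is unique.

5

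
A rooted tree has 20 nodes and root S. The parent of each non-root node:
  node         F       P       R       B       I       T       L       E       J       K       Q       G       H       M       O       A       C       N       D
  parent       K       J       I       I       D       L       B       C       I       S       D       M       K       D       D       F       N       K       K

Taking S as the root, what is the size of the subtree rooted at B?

The subtree rooted at B contains: B, L, T — 3 nodes.

3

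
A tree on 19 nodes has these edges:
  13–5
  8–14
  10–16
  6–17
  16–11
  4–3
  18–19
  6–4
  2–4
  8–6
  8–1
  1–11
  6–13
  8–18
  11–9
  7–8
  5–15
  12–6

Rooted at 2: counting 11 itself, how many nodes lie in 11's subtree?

Descendants of 11 (including itself): 11, 9, 16, 10. That's 4.

4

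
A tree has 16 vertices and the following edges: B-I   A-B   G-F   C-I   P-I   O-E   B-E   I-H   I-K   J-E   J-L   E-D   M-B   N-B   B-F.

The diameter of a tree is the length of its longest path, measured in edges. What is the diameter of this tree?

BFS from L reaches K last, at distance 5; BFS from K confirms no node is farther.
Path: L - J - E - B - I - K.

5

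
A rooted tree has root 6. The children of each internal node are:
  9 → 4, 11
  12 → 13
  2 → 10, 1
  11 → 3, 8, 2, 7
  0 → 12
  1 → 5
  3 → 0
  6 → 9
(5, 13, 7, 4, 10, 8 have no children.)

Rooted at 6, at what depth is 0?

4

6 → 9 → 11 → 3 → 0 — 4 edges.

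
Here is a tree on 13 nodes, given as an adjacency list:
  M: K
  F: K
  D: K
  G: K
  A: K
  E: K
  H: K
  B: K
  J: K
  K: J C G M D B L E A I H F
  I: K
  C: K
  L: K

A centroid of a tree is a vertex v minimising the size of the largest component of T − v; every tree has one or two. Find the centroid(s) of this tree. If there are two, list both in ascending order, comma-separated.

K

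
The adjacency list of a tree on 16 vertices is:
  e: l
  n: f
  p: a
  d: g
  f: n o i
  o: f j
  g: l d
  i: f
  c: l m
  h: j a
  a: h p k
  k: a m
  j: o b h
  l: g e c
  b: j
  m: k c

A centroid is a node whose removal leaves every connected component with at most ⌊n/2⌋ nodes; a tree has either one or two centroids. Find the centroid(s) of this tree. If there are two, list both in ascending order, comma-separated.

Delete a: the remaining components have sizes 7, 7, 1. Max 7 ≤ 8, so a is a centroid.
Every other node leaves some component of size > 8, so the centroid is unique.

a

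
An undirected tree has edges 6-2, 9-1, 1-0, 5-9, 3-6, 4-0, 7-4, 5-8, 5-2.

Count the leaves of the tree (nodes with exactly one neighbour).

Exactly 3 nodes have a single neighbour: 3, 7, 8.

3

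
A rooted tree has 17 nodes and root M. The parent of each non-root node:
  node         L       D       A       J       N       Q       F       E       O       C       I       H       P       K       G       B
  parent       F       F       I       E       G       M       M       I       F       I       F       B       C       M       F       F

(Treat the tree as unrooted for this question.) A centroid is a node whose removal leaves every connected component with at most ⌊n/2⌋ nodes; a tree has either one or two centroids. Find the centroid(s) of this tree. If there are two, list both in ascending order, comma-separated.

F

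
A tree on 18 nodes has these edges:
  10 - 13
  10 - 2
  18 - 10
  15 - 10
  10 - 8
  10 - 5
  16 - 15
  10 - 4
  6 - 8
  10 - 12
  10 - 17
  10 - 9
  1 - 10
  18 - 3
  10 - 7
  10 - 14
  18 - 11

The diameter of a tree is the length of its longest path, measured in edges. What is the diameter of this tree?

BFS from 3 reaches 6 last, at distance 4; BFS from 6 confirms no node is farther.
Path: 3 – 18 – 10 – 8 – 6.

4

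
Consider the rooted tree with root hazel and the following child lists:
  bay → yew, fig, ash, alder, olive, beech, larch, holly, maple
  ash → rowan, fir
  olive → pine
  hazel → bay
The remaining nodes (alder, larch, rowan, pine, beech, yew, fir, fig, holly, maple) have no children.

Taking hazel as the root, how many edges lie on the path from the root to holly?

2

Climbing from holly to the root: holly–bay–hazel. That's 2 steps.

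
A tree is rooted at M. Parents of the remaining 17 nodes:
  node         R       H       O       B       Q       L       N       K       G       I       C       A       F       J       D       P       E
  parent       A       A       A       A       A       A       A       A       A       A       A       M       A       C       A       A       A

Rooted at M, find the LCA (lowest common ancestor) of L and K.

A

Ancestors of L (toward the root): L, A, M.
Ancestors of K: K, A, M.
The deepest node appearing in both lists is A.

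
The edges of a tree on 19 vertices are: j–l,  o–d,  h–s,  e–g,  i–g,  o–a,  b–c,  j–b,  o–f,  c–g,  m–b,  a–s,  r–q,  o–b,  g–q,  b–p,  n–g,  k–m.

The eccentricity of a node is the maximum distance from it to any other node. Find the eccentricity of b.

Distances from b peak at 4, attained at r (h also at distance 4).
b-c-g-q-r

4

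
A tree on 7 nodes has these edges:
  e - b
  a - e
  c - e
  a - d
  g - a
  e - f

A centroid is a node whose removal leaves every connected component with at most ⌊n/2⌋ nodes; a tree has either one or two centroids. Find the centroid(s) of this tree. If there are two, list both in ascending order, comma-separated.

If e is removed the pieces have sizes 3, 1, 1, 1, all ≤ ⌊7/2⌋ = 3.
No neighbour of e does as well, so e is the unique centroid.

e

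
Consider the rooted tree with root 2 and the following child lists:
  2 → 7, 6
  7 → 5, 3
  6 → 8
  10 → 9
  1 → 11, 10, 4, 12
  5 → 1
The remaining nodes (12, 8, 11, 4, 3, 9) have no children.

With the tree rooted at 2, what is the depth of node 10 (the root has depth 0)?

Climbing from 10 to the root: 10 → 1 → 5 → 7 → 2. That's 4 steps.

4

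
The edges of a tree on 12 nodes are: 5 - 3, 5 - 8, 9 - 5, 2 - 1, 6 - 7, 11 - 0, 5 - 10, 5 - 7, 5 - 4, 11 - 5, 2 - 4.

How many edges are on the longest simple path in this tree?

BFS from 6 reaches 1 last, at distance 5; BFS from 1 confirms no node is farther.
Path: 6 - 7 - 5 - 4 - 2 - 1.

5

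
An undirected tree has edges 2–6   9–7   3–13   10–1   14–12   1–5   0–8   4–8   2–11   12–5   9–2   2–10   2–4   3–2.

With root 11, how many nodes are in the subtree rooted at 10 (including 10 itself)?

5

Descendants of 10 (including itself): 10, 1, 5, 12, 14. That's 5.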